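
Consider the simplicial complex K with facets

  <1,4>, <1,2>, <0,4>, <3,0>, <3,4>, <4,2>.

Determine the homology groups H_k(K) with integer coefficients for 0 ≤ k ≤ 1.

We work with the vertex ordering 0 < 1 < 2 < 3 < 4. The simplices of K, each written with vertices in increasing order, are:

  0-simplices (5): [0], [1], [2], [3], [4]
  1-simplices (6): [0,3], [0,4], [1,2], [1,4], [2,4], [3,4]

Hence C_0 ≅ Z^5, C_1 ≅ Z^6.

Boundary ∂_1: C_1 → C_0 sends each edge [p,q] (with p < q) to q − p.
The 5×6 boundary matrix has rank 4 and Smith normal form diag(1,1,1,1).

Reading off H_k = ker ∂_k / im ∂_{k+1}:

  H_0: rank C_0 − rank ∂_1 = 5 − 4 = 1, and the invariant factors of ∂_1 are all 1, so H_0 ≅ Z.
  H_1: rank ker ∂_1 − rank ∂_2 = (6 − 4) − 0 = 2, and there is no ∂_2, so H_1 ≅ Z^2.

H_0 ≅ Z,  H_1 ≅ Z^2.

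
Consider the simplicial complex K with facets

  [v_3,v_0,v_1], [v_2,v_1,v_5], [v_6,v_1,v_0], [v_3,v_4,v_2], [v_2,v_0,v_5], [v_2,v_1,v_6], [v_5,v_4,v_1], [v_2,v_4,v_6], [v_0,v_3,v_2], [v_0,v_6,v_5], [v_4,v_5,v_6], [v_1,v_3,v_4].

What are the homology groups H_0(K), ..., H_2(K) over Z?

Take the total order v_0 < v_1 < v_2 < v_3 < v_4 < v_5 < v_6 on the vertex set. Then K (dimension 2) consists of the simplices:

  0-simplices (7): [v_0], [v_1], [v_2], [v_3], [v_4], [v_5], [v_6]
  1-simplices (18): (18 of them)
  2-simplices (12): (12 of them)

giving chain groups C_0 ≅ Z^7, C_1 ≅ Z^18, C_2 ≅ Z^12.

∂_1: C_1 → C_0 maps an edge to its endpoints' difference, ∂[p,q] = q − p. For instance
  ∂[v_1,v_2] = [v_2] − [v_1].
As a 7×18 matrix over Z this has rank 6, with invariant factors (1,1,1,1,1,1).

Boundary ∂_2: C_2 → C_1 maps a triangle to the signed sum of its edges. For instance
  ∂[v_0,v_1,v_3] = [v_1,v_3] − [v_0,v_3] + [v_0,v_1],
  ∂[v_2,v_4,v_6] = [v_4,v_6] − [v_2,v_6] + [v_2,v_4].
This gives a 18×12 integer matrix of rank 12; reducing to Smith normal form yields diagonal entries (1,1,1,1,1,1,1,1,1,1,1,2).

From H_k ≅ ker(∂_k) / im(∂_{k+1}) we obtain:

  H_0: rank C_0 − rank ∂_1 = 7 − 6 = 1, and the invariant factors of ∂_1 are all 1, so H_0 ≅ Z.
  H_1: rank ker ∂_1 − rank ∂_2 = (18 − 6) − 12 = 0, and ∂_2 has invariant factor 2 > 1, so H_1 ≅ Z/2Z.
  H_2: rank ker ∂_2 − rank ∂_3 = (12 − 12) − 0 = 0, and there is no ∂_3, so H_2 ≅ 0.

(K is a triangulation of the real projective plane RP^2.)

H_0 ≅ Z,  H_1 ≅ Z/2Z,  H_2 = 0.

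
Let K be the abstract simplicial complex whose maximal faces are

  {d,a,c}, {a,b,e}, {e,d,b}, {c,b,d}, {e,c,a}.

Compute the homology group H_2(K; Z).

Order the vertices as a < b < c < d < e. Listing each simplex with vertices in this order, K has dimension 2 with simplices:

  0-simplices (5): a, b, c, d, e
  1-simplices (10): ab, ac, ad, ae, bc, bd, be, cd, ce, de
  2-simplices (5): abe, acd, ace, bcd, bde

Hence C_0 ≅ Z^5, C_1 ≅ Z^10, C_2 ≅ Z^5.

Boundary ∂_1: C_1 → C_0 sends each edge [p,q] (with p < q) to q − p. For instance
  ∂be = e − b.
The 5×10 boundary matrix has rank 4 and Smith normal form diag(1,1,1,1).

The boundary map ∂_2: C_2 → C_1 acts by ∂[p,q,r] = [q,r] − [p,r] + [p,q]. For instance
  ∂bcd = cd − bd + bc,
  ∂bde = de − be + bd.
This gives a 10×5 integer matrix of rank 5; reducing to Smith normal form yields diagonal entries (1,1,1,1,1).

Computing H_k = (kernel of ∂_k) / (image of ∂_{k+1}):

  H_2: rank ker ∂_2 − rank ∂_3 = (5 − 5) − 0 = 0, and there is no ∂_3, so H_2 = 0.

H_2 = 0.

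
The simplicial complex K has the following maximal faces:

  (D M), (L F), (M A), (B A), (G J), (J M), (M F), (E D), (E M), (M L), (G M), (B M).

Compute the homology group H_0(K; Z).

H_0 = Z.

K has 9 vertices, 12 edges.
rank ∂_0 = 0, rank ∂_1 = 8 ⇒ b_0 = 9 − 0 − 8 = 1; all invariant factors of ∂_1 are 1 so no torsion. So H_0 ≅ Z.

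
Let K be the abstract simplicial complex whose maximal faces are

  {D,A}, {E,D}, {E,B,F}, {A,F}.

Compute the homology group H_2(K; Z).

Order the vertices as A < B < D < E < F. Listing each simplex with vertices in this order, K has dimension 2 with simplices:

  0-simplices (5): A, B, D, E, F
  1-simplices (6): AD, AF, BE, BF, DE, EF
  2-simplices (1): BEF

so the chain groups are C_0 ≅ Z^5, C_1 ≅ Z^6, C_2 ≅ Z^1.

The boundary map ∂_1: C_1 → C_0 is given by ∂[p,q] = [q] − [p]. For instance
  ∂AF = F − A.
As a 5×6 matrix over Z this has rank 4, with invariant factors (1,1,1,1).

The boundary map ∂_2: C_2 → C_1 maps a triangle to the signed sum of its edges. For instance
  ∂BEF = EF − BF + BE.
The resulting 6×1 matrix has rank 1, and its Smith normal form has invariant factors (1).

Now H_k = ker ∂_k / im ∂_{k+1}, so:

  H_2: rank ker ∂_2 − rank ∂_3 = (1 − 1) − 0 = 0, and there is no ∂_3, so H_2 = 0.

H_2 = 0.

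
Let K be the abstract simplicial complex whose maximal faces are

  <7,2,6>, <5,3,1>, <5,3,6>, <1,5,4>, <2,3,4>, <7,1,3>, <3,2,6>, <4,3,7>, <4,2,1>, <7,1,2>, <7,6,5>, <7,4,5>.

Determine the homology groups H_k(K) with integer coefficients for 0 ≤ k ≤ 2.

Take the total order 1 < 2 < 3 < 4 < 5 < 6 < 7 on the vertex set. Then K (dimension 2) consists of the simplices:

  0-simplices (7): [1], [2], [3], [4], [5], [6], [7]
  1-simplices (18): [1,2], [1,3], [1,4], [1,5], [1,7], [2,3], [2,4], [2,6], [2,7], [3,4], [3,5], [3,6], [3,7], [4,5], [4,7], [5,6], [5,7], [6,7]
  2-simplices (12): [1,2,4], [1,2,7], [1,3,5], [1,3,7], [1,4,5], [2,3,4], [2,3,6], [2,6,7], [3,4,7], [3,5,6], [4,5,7], [5,6,7]

Hence C_0 ≅ Z^7, C_1 ≅ Z^18, C_2 ≅ Z^12.

The boundary map ∂_1: C_1 → C_0 is given by ∂[p,q] = [q] − [p].
This gives a 7×18 integer matrix of rank 6; reducing to Smith normal form yields diagonal entries (1,1,1,1,1,1).

∂_2: C_2 → C_1 maps a triangle to the signed sum of its edges. For instance
  ∂[1,3,5] = [3,5] − [1,5] + [1,3],
  ∂[5,6,7] = [6,7] − [5,7] + [5,6].
This gives a 18×12 integer matrix of rank 12; reducing to Smith normal form yields diagonal entries (1,1,1,1,1,1,1,1,1,1,1,2).

Now H_k = ker ∂_k / im ∂_{k+1}, so:

  H_0: rank C_0 − rank ∂_1 = 7 − 6 = 1, and the invariant factors of ∂_1 are all 1, so H_0 = Z.
  H_1: rank ker ∂_1 − rank ∂_2 = (18 − 6) − 12 = 0, and ∂_2 has invariant factor 2 > 1, so H_1 = Z/2Z.
  H_2: rank ker ∂_2 − rank ∂_3 = (12 − 12) − 0 = 0, and there is no ∂_3, so H_2 = 0.

As a check, the Euler characteristic is 7 − 18 + 12 = 1, which agrees with 1 − 0 + 0 = 1.

H_0 ≅ Z,  H_1 ≅ Z/2Z,  H_2 = 0.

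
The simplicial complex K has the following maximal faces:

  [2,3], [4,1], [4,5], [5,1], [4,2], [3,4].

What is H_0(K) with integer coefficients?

We work with the vertex ordering 1 < 2 < 3 < 4 < 5. The simplices of K, each written with vertices in increasing order, are:

  0-simplices (5): [1], [2], [3], [4], [5]
  1-simplices (6): [1,4], [1,5], [2,3], [2,4], [3,4], [4,5]

giving chain groups C_0 ≅ Z^5, C_1 ≅ Z^6.

∂_1: C_1 → C_0 is given by ∂[p,q] = [q] − [p].
The resulting 5×6 matrix has rank 4, and its Smith normal form has invariant factors (1,1,1,1).

Now H_k = ker ∂_k / im ∂_{k+1}, so:

  H_0: rank C_0 − rank ∂_1 = 5 − 4 = 1, and the invariant factors of ∂_1 are all 1, so H_0 = Z.

H_0 = Z.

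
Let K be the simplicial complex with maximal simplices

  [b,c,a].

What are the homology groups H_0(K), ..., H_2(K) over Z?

H_0 = Z,  H_1 = 0,  H_2 = 0.

K has 3 vertices, 3 edges, 1 triangle.
rank ∂_0 = 0, rank ∂_1 = 2 ⇒ b_0 = 3 − 0 − 2 = 1; all invariant factors of ∂_1 are 1 so no torsion. So H_0 ≅ Z.
rank ∂_1 = 2, rank ∂_2 = 1 ⇒ b_1 = 3 − 2 − 1 = 0; all invariant factors of ∂_2 are 1 so no torsion. So H_1 ≅ 0.
rank ∂_2 = 1, rank ∂_3 = 0 ⇒ b_2 = 1 − 1 − 0 = 0. So H_2 ≅ 0.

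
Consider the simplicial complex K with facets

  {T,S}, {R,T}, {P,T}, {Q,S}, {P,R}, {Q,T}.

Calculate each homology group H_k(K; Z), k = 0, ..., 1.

Order the vertices as P < Q < R < S < T. Listing each simplex with vertices in this order, K has dimension 1 with simplices:

  0-simplices (5): P, Q, R, S, T
  1-simplices (6): PR, PT, QS, QT, RT, ST

giving chain groups C_0 ≅ Z^5, C_1 ≅ Z^6.

Boundary ∂_1: C_1 → C_0 is given by ∂[p,q] = [q] − [p]. For instance
  ∂PR = R − P.
The 5×6 boundary matrix has rank 4 and Smith normal form diag(1,1,1,1).

Reading off H_k = ker ∂_k / im ∂_{k+1}:

  H_0: rank C_0 − rank ∂_1 = 5 − 4 = 1, and the invariant factors of ∂_1 are all 1, so H_0 ≅ Z.
  H_1: rank ker ∂_1 − rank ∂_2 = (6 − 4) − 0 = 2, and there is no ∂_2, so H_1 ≅ Z^2.

As a check, the Euler characteristic is 5 − 6 = -1, which agrees with 1 − 2 = -1.

H_0 = Z,  H_1 = Z^2.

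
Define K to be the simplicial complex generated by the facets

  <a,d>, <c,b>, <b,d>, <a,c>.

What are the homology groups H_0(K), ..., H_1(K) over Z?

H_0 ≅ Z,  H_1 ≅ Z.

Order the vertices as a < b < c < d. Listing each simplex with vertices in this order, K has dimension 1 with simplices:

  0-simplices (4): a, b, c, d
  1-simplices (4): ac, ad, bc, bd

Hence C_0 ≅ Z^4, C_1 ≅ Z^4.

The boundary map ∂_1: C_1 → C_0 sends each edge [p,q] (with p < q) to q − p. For instance
  ∂bc = c − b.
The 4×4 boundary matrix has rank 3 and Smith normal form diag(1,1,1).

From H_k ≅ ker(∂_k) / im(∂_{k+1}) we obtain:

  H_0: rank C_0 − rank ∂_1 = 4 − 3 = 1, and the invariant factors of ∂_1 are all 1, so H_0 = Z.
  H_1: rank ker ∂_1 − rank ∂_2 = (4 − 3) − 0 = 1, and there is no ∂_2, so H_1 = Z.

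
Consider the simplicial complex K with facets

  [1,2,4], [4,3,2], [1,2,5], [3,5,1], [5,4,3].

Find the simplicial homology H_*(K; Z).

Order the vertices as 1 < 2 < 3 < 4 < 5. Listing each simplex with vertices in this order, K has dimension 2 with simplices:

  0-simplices (5): [1], [2], [3], [4], [5]
  1-simplices (10): [1,2], [1,3], [1,4], [1,5], [2,3], [2,4], [2,5], [3,4], [3,5], [4,5]
  2-simplices (5): [1,2,4], [1,2,5], [1,3,5], [2,3,4], [3,4,5]

giving chain groups C_0 ≅ Z^5, C_1 ≅ Z^10, C_2 ≅ Z^5.

Boundary ∂_1: C_1 → C_0 maps an edge to its endpoints' difference, ∂[p,q] = q − p.
This gives a 5×10 integer matrix of rank 4; reducing to Smith normal form yields diagonal entries (1,1,1,1).

∂_2: C_2 → C_1 acts by ∂[p,q,r] = [q,r] − [p,r] + [p,q]. For instance
  ∂[3,4,5] = [4,5] − [3,5] + [3,4],
  ∂[2,3,4] = [3,4] − [2,4] + [2,3].
The 10×5 boundary matrix has rank 5 and Smith normal form diag(1,1,1,1,1).

Reading off H_k = ker ∂_k / im ∂_{k+1}:

  H_0: rank C_0 − rank ∂_1 = 5 − 4 = 1, and the invariant factors of ∂_1 are all 1, so H_0 ≅ Z.
  H_1: rank ker ∂_1 − rank ∂_2 = (10 − 4) − 5 = 1, and the invariant factors of ∂_2 are all 1, so H_1 ≅ Z.
  H_2: rank ker ∂_2 − rank ∂_3 = (5 − 5) − 0 = 0, and there is no ∂_3, so H_2 ≅ 0.

As a check, the Euler characteristic is 5 − 10 + 5 = 0, which agrees with 1 − 1 + 0 = 0.

H_0 = Z,  H_1 = Z,  H_2 = 0.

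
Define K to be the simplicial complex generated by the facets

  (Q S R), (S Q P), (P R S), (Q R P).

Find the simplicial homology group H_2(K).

H_2 = Z.

Take the total order P < Q < R < S on the vertex set. Then K (dimension 2) consists of the simplices:

  0-simplices (4): P, Q, R, S
  1-simplices (6): PQ, PR, PS, QR, QS, RS
  2-simplices (4): PQR, PQS, PRS, QRS

so the chain groups are C_0 ≅ Z^4, C_1 ≅ Z^6, C_2 ≅ Z^4.

Boundary ∂_1: C_1 → C_0 maps an edge to its endpoints' difference, ∂[p,q] = q − p.
The resulting 4×6 matrix has rank 3, and its Smith normal form has invariant factors (1,1,1).

Boundary ∂_2: C_2 → C_1 maps a triangle to the signed sum of its edges. For instance
  ∂PQR = QR − PR + PQ,
  ∂QRS = RS − QS + QR.
The resulting 6×4 matrix has rank 3, and its Smith normal form has invariant factors (1,1,1).

From H_k ≅ ker(∂_k) / im(∂_{k+1}) we obtain:

  H_2: rank ker ∂_2 − rank ∂_3 = (4 − 3) − 0 = 1, and there is no ∂_3, so H_2 ≅ Z.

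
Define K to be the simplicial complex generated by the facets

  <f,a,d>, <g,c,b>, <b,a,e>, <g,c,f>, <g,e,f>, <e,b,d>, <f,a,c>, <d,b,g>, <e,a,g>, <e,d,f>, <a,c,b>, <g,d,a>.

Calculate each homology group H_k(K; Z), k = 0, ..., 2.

Order the vertices as a < b < c < d < e < f < g. Listing each simplex with vertices in this order, K has dimension 2 with simplices:

  0-simplices (7): a, b, c, d, e, f, g
  1-simplices (18): ab, ac, ad, ae, af, ag, bc, bd, be, bg, cf, cg, de, df, dg, ef, eg, fg
  2-simplices (12): abc, abe, acf, adf, adg, aeg, bcg, bde, bdg, cfg, def, efg

giving chain groups C_0 ≅ Z^7, C_1 ≅ Z^18, C_2 ≅ Z^12.

∂_1: C_1 → C_0 is given by ∂[p,q] = [q] − [p]. For instance
  ∂ef = f − e.
The resulting 7×18 matrix has rank 6, and its Smith normal form has invariant factors (1,1,1,1,1,1).

∂_2: C_2 → C_1 sends each 2-simplex [p,q,r] to [q,r] − [p,r] + [p,q]. For instance
  ∂acf = cf − af + ac,
  ∂adf = df − af + ad.
The resulting 18×12 matrix has rank 12, and its Smith normal form has invariant factors (1,1,1,1,1,1,1,1,1,1,1,2).

Now H_k = ker ∂_k / im ∂_{k+1}, so:

  H_0: rank C_0 − rank ∂_1 = 7 − 6 = 1, and the invariant factors of ∂_1 are all 1, so H_0 = Z.
  H_1: rank ker ∂_1 − rank ∂_2 = (18 − 6) − 12 = 0, and ∂_2 has invariant factor 2 > 1, so H_1 = Z/2.
  H_2: rank ker ∂_2 − rank ∂_3 = (12 − 12) − 0 = 0, and there is no ∂_3, so H_2 = 0.

H_0 = Z,  H_1 = Z/2,  H_2 = 0.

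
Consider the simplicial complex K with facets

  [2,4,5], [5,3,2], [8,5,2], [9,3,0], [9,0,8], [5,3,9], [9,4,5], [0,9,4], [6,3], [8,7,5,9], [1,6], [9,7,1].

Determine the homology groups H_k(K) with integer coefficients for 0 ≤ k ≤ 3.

H_0 ≅ Z,  H_1 ≅ Z,  H_2 = 0,  H_3 = 0.

We work with the vertex ordering 0 < 1 < 2 < 3 < 4 < 5 < 6 < 7 < 8 < 9. The simplices of K, each written with vertices in increasing order, are:

  0-simplices (10): [0], [1], [2], [3], [4], [5], [6], [7], [8], [9]
  1-simplices (22): [0,3], [0,4], [0,8], [0,9], [1,6], [1,7], [1,9], [2,3], [2,4], [2,5], [2,8], [3,5], [3,6], [3,9], [4,5], [4,9], [5,7], [5,8], [5,9], [7,8], [7,9], [8,9]
  2-simplices (13): [0,3,9], [0,4,9], [0,8,9], [1,7,9], [2,3,5], [2,4,5], [2,5,8], [3,5,9], [4,5,9], [5,7,8], [5,7,9], [5,8,9], [7,8,9]
  3-simplices (1): [5,7,8,9]

giving chain groups C_0 ≅ Z^10, C_1 ≅ Z^22, C_2 ≅ Z^13, C_3 ≅ Z^1.

Boundary ∂_1: C_1 → C_0 maps an edge to its endpoints' difference, ∂[p,q] = q − p.
The 10×22 boundary matrix has rank 9 and Smith normal form diag(1,1,1,1,1,1,1,1,1).

Boundary ∂_2: C_2 → C_1 maps a triangle to the signed sum of its edges. For instance
  ∂[5,7,9] = [7,9] − [5,9] + [5,7],
  ∂[1,7,9] = [7,9] − [1,9] + [1,7].
The resulting 22×13 matrix has rank 12, and its Smith normal form has invariant factors (1,1,1,1,1,1,1,1,1,1,1,1).

The boundary map ∂_3: C_3 → C_2 sends each 3-simplex σ to the alternating sum Σ_i (−1)^i (σ with its i-th vertex removed). For instance
  ∂[5,7,8,9] = [7,8,9] − [5,8,9] + [5,7,9] − [5,7,8].
The 13×1 boundary matrix has rank 1 and Smith normal form diag(1).

Computing H_k = (kernel of ∂_k) / (image of ∂_{k+1}):

  H_0: rank C_0 − rank ∂_1 = 10 − 9 = 1, and the invariant factors of ∂_1 are all 1, so H_0 = Z.
  H_1: rank ker ∂_1 − rank ∂_2 = (22 − 9) − 12 = 1, and the invariant factors of ∂_2 are all 1, so H_1 = Z.
  H_2: rank ker ∂_2 − rank ∂_3 = (13 − 12) − 1 = 0, and the invariant factors of ∂_3 are all 1, so H_2 = 0.
  H_3: rank ker ∂_3 − rank ∂_4 = (1 − 1) − 0 = 0, and there is no ∂_4, so H_3 = 0.

As a check, the Euler characteristic is 10 − 22 + 13 − 1 = 0, which agrees with 1 − 1 + 0 − 0 = 0.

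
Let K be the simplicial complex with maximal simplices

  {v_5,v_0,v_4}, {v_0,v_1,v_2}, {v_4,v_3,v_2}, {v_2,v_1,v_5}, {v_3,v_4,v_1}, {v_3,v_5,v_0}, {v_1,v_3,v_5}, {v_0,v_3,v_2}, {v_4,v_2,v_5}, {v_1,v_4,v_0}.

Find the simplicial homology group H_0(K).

Fix the vertex order v_0 < v_1 < v_2 < v_3 < v_4 < v_5 and write every simplex with vertices in increasing order. Then dim K = 2 and the simplices of K are:

  0-simplices (6): [v_0], [v_1], [v_2], [v_3], [v_4], [v_5]
  1-simplices (15): (15 of them)
  2-simplices (10): [v_0,v_1,v_2], [v_0,v_1,v_4], [v_0,v_2,v_3], [v_0,v_3,v_5], [v_0,v_4,v_5], [v_1,v_2,v_5], [v_1,v_3,v_4], [v_1,v_3,v_5], [v_2,v_3,v_4], [v_2,v_4,v_5]

so the chain groups are C_0 ≅ Z^6, C_1 ≅ Z^15, C_2 ≅ Z^10.

∂_1: C_1 → C_0 sends each edge [p,q] (with p < q) to q − p.
The resulting 6×15 matrix has rank 5, and its Smith normal form has invariant factors (1,1,1,1,1).

Boundary ∂_2: C_2 → C_1 sends each 2-simplex [p,q,r] to [q,r] − [p,r] + [p,q]. For instance
  ∂[v_1,v_3,v_5] = [v_3,v_5] − [v_1,v_5] + [v_1,v_3],
  ∂[v_2,v_3,v_4] = [v_3,v_4] − [v_2,v_4] + [v_2,v_3].
The resulting 15×10 matrix has rank 10, and its Smith normal form has invariant factors (1,1,1,1,1,1,1,1,1,2).

Computing H_k = (kernel of ∂_k) / (image of ∂_{k+1}):

  H_0: rank C_0 − rank ∂_1 = 6 − 5 = 1, and the invariant factors of ∂_1 are all 1, so H_0 ≅ Z.

H_0 ≅ Z.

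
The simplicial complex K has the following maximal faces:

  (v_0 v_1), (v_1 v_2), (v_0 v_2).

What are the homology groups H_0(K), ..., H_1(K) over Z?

K has 3 vertices, 3 edges.
rank ∂_0 = 0, rank ∂_1 = 2 ⇒ b_0 = 3 − 0 − 2 = 1; all invariant factors of ∂_1 are 1 so no torsion. So H_0 ≅ Z.
rank ∂_1 = 2, rank ∂_2 = 0 ⇒ b_1 = 3 − 2 − 0 = 1. So H_1 ≅ Z.

H_0 ≅ Z,  H_1 ≅ Z.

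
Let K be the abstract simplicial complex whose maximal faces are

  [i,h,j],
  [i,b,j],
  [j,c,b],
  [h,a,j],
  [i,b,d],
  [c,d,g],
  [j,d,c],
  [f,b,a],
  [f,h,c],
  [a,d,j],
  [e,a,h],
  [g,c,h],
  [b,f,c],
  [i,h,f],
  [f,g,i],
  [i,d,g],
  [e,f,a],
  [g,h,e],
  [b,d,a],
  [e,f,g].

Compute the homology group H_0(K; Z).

K has 10 vertices, 30 edges, 20 triangles.
rank ∂_0 = 0, rank ∂_1 = 9 ⇒ b_0 = 10 − 0 − 9 = 1; all invariant factors of ∂_1 are 1 so no torsion. So H_0 = Z.

H_0 = Z.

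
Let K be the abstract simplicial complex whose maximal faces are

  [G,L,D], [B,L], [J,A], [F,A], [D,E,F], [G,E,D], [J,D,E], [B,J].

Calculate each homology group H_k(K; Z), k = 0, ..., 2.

H_0 = Z,  H_1 = Z^2,  H_2 = 0.

We work with the vertex ordering A < B < D < E < F < G < J < L. The simplices of K, each written with vertices in increasing order, are:

  0-simplices (8): A, B, D, E, F, G, J, L
  1-simplices (13): AF, AJ, BJ, BL, DE, DF, DG, DJ, DL, EF, EG, EJ, GL
  2-simplices (4): DEF, DEG, DEJ, DGL

so the chain groups are C_0 ≅ Z^8, C_1 ≅ Z^13, C_2 ≅ Z^4.

Boundary ∂_1: C_1 → C_0 sends each edge [p,q] (with p < q) to q − p. For instance
  ∂DG = G − D.
This gives a 8×13 integer matrix of rank 7; reducing to Smith normal form yields diagonal entries (1,1,1,1,1,1,1).

The boundary map ∂_2: C_2 → C_1 sends each 2-simplex [p,q,r] to [q,r] − [p,r] + [p,q]. For instance
  ∂DGL = GL − DL + DG,
  ∂DEJ = EJ − DJ + DE.
This gives a 13×4 integer matrix of rank 4; reducing to Smith normal form yields diagonal entries (1,1,1,1).

Computing H_k = (kernel of ∂_k) / (image of ∂_{k+1}):

  H_0: rank C_0 − rank ∂_1 = 8 − 7 = 1, and the invariant factors of ∂_1 are all 1, so H_0 ≅ Z.
  H_1: rank ker ∂_1 − rank ∂_2 = (13 − 7) − 4 = 2, and the invariant factors of ∂_2 are all 1, so H_1 ≅ Z^2.
  H_2: rank ker ∂_2 − rank ∂_3 = (4 − 4) − 0 = 0, and there is no ∂_3, so H_2 ≅ 0.

As a check, the Euler characteristic is 8 − 13 + 4 = -1, which agrees with 1 − 2 + 0 = -1.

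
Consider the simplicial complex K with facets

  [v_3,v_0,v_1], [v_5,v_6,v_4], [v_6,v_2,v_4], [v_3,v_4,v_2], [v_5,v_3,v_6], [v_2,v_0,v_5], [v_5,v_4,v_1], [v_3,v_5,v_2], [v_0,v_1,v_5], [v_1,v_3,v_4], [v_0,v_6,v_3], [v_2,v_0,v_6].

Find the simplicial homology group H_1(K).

Fix the vertex order v_0 < v_1 < v_2 < v_3 < v_4 < v_5 < v_6 and write every simplex with vertices in increasing order. Then dim K = 2 and the simplices of K are:

  0-simplices (7): [v_0], [v_1], [v_2], [v_3], [v_4], [v_5], [v_6]
  1-simplices (18): (18 of them)
  2-simplices (12): (12 of them)

giving chain groups C_0 ≅ Z^7, C_1 ≅ Z^18, C_2 ≅ Z^12.

Boundary ∂_1: C_1 → C_0 maps an edge to its endpoints' difference, ∂[p,q] = q − p. For instance
  ∂[v_1,v_3] = [v_3] − [v_1].
This gives a 7×18 integer matrix of rank 6; reducing to Smith normal form yields diagonal entries (1,1,1,1,1,1).

The boundary map ∂_2: C_2 → C_1 sends each 2-simplex [p,q,r] to [q,r] − [p,r] + [p,q]. For instance
  ∂[v_0,v_1,v_3] = [v_1,v_3] − [v_0,v_3] + [v_0,v_1],
  ∂[v_2,v_3,v_4] = [v_3,v_4] − [v_2,v_4] + [v_2,v_3].
As a 18×12 matrix over Z this has rank 12, with invariant factors (1,1,1,1,1,1,1,1,1,1,1,2).

Computing H_k = (kernel of ∂_k) / (image of ∂_{k+1}):

  H_1: rank ker ∂_1 − rank ∂_2 = (18 − 6) − 12 = 0, and ∂_2 has invariant factor 2 > 1, so H_1 = Z/2.

H_1 ≅ Z/2.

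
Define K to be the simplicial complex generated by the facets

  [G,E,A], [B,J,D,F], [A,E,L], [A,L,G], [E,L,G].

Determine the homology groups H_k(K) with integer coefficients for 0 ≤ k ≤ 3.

H_0 ≅ Z^2,  H_1 = 0,  H_2 ≅ Z,  H_3 = 0.

We work with the vertex ordering A < B < D < E < F < G < J < L. The simplices of K, each written with vertices in increasing order, are:

  0-simplices (8): A, B, D, E, F, G, J, L
  1-simplices (12): AE, AG, AL, BD, BF, BJ, DF, DJ, EG, EL, FJ, GL
  2-simplices (8): AEG, AEL, AGL, BDF, BDJ, BFJ, DFJ, EGL
  3-simplices (1): BDFJ

giving chain groups C_0 ≅ Z^8, C_1 ≅ Z^12, C_2 ≅ Z^8, C_3 ≅ Z^1.

Boundary ∂_1: C_1 → C_0 maps an edge to its endpoints' difference, ∂[p,q] = q − p. For instance
  ∂BJ = J − B.
The resulting 8×12 matrix has rank 6, and its Smith normal form has invariant factors (1,1,1,1,1,1).

Boundary ∂_2: C_2 → C_1 acts by ∂[p,q,r] = [q,r] − [p,r] + [p,q]. For instance
  ∂AEL = EL − AL + AE,
  ∂AEG = EG − AG + AE.
The resulting 12×8 matrix has rank 6, and its Smith normal form has invariant factors (1,1,1,1,1,1).

Boundary ∂_3: C_3 → C_2 sends each 3-simplex σ to the alternating sum Σ_i (−1)^i (σ with its i-th vertex removed). For instance
  ∂BDFJ = DFJ − BFJ + BDJ − BDF.
This gives a 8×1 integer matrix of rank 1; reducing to Smith normal form yields diagonal entries (1).

Now H_k = ker ∂_k / im ∂_{k+1}, so:

  H_0: rank C_0 − rank ∂_1 = 8 − 6 = 2, and the invariant factors of ∂_1 are all 1, so H_0 = Z^2.
  H_1: rank ker ∂_1 − rank ∂_2 = (12 − 6) − 6 = 0, and the invariant factors of ∂_2 are all 1, so H_1 = 0.
  H_2: rank ker ∂_2 − rank ∂_3 = (8 − 6) − 1 = 1, and the invariant factors of ∂_3 are all 1, so H_2 = Z.
  H_3: rank ker ∂_3 − rank ∂_4 = (1 − 1) − 0 = 0, and there is no ∂_4, so H_3 = 0.

(K is a triangulation of the disjoint union of the 3-simplex and the 2-sphere S^2.)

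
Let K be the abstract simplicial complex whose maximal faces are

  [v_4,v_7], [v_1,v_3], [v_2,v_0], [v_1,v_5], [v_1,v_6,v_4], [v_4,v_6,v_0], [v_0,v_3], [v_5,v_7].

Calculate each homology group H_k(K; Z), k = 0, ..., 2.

We work with the vertex ordering v_0 < v_1 < v_2 < v_3 < v_4 < v_5 < v_6 < v_7. The simplices of K, each written with vertices in increasing order, are:

  0-simplices (8): [v_0], [v_1], [v_2], [v_3], [v_4], [v_5], [v_6], [v_7]
  1-simplices (11): [v_0,v_2], [v_0,v_3], [v_0,v_4], [v_0,v_6], [v_1,v_3], [v_1,v_4], [v_1,v_5], [v_1,v_6], [v_4,v_6], [v_4,v_7], [v_5,v_7]
  2-simplices (2): [v_0,v_4,v_6], [v_1,v_4,v_6]

Hence C_0 ≅ Z^8, C_1 ≅ Z^11, C_2 ≅ Z^2.

The boundary map ∂_1: C_1 → C_0 sends each edge [p,q] (with p < q) to q − p.
The 8×11 boundary matrix has rank 7 and Smith normal form diag(1,1,1,1,1,1,1).

Boundary ∂_2: C_2 → C_1 sends each 2-simplex [p,q,r] to [q,r] − [p,r] + [p,q]. For instance
  ∂[v_1,v_4,v_6] = [v_4,v_6] − [v_1,v_6] + [v_1,v_4],
  ∂[v_0,v_4,v_6] = [v_4,v_6] − [v_0,v_6] + [v_0,v_4].
The 11×2 boundary matrix has rank 2 and Smith normal form diag(1,1).

Computing H_k = (kernel of ∂_k) / (image of ∂_{k+1}):

  H_0: rank C_0 − rank ∂_1 = 8 − 7 = 1, and the invariant factors of ∂_1 are all 1, so H_0 ≅ Z.
  H_1: rank ker ∂_1 − rank ∂_2 = (11 − 7) − 2 = 2, and the invariant factors of ∂_2 are all 1, so H_1 ≅ Z^2.
  H_2: rank ker ∂_2 − rank ∂_3 = (2 − 2) − 0 = 0, and there is no ∂_3, so H_2 ≅ 0.

As a check, the Euler characteristic is 8 − 11 + 2 = -1, which agrees with 1 − 2 + 0 = -1.

H_0 ≅ Z,  H_1 ≅ Z^2,  H_2 = 0.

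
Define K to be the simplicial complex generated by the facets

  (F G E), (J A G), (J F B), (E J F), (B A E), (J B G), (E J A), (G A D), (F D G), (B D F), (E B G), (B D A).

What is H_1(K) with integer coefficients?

We work with the vertex ordering A < B < D < E < F < G < J. The simplices of K, each written with vertices in increasing order, are:

  0-simplices (7): A, B, D, E, F, G, J
  1-simplices (18): AB, AD, AE, AG, AJ, BD, BE, BF, BG, BJ, DF, DG, EF, EG, EJ, FG, FJ, GJ
  2-simplices (12): ABD, ABE, ADG, AEJ, AGJ, BDF, BEG, BFJ, BGJ, DFG, EFG, EFJ

giving chain groups C_0 ≅ Z^7, C_1 ≅ Z^18, C_2 ≅ Z^12.

∂_1: C_1 → C_0 sends each edge [p,q] (with p < q) to q − p.
The resulting 7×18 matrix has rank 6, and its Smith normal form has invariant factors (1,1,1,1,1,1).

The boundary map ∂_2: C_2 → C_1 acts by ∂[p,q,r] = [q,r] − [p,r] + [p,q]. For instance
  ∂ABE = BE − AE + AB,
  ∂ABD = BD − AD + AB.
The resulting 18×12 matrix has rank 12, and its Smith normal form has invariant factors (1,1,1,1,1,1,1,1,1,1,1,2).

Now H_k = ker ∂_k / im ∂_{k+1}, so:

  H_1: rank ker ∂_1 − rank ∂_2 = (18 − 6) − 12 = 0, and ∂_2 has invariant factor 2 > 1, so H_1 ≅ Z/2Z.

H_1 ≅ Z/2Z.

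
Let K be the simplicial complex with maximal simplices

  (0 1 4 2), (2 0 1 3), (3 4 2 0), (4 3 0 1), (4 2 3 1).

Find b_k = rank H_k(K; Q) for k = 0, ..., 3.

b_0 = 1, b_1 = 0, b_2 = 0, b_3 = 1.

Order the vertices as 0 < 1 < 2 < 3 < 4. Listing each simplex with vertices in this order, K has dimension 3 with simplices:

  0-simplices (5): [0], [1], [2], [3], [4]
  1-simplices (10): [0,1], [0,2], [0,3], [0,4], [1,2], [1,3], [1,4], [2,3], [2,4], [3,4]
  2-simplices (10): [0,1,2], [0,1,3], [0,1,4], [0,2,3], [0,2,4], [0,3,4], [1,2,3], [1,2,4], [1,3,4], [2,3,4]
  3-simplices (5): [0,1,2,3], [0,1,2,4], [0,1,3,4], [0,2,3,4], [1,2,3,4]

so the chain groups are C_0 ≅ Z^5, C_1 ≅ Z^10, C_2 ≅ Z^10, C_3 ≅ Z^5.

∂_1: C_1 → C_0 maps an edge to its endpoints' difference, ∂[p,q] = q − p. For instance
  ∂[0,3] = [3] − [0].
The resulting 5×10 matrix has rank 4, and its Smith normal form has invariant factors (1,1,1,1).

The boundary map ∂_2: C_2 → C_1 sends each 2-simplex [p,q,r] to [q,r] − [p,r] + [p,q]. For instance
  ∂[0,1,2] = [1,2] − [0,2] + [0,1],
  ∂[0,2,3] = [2,3] − [0,3] + [0,2].
This gives a 10×10 integer matrix of rank 6; reducing to Smith normal form yields diagonal entries (1,1,1,1,1,1).

Boundary ∂_3: C_3 → C_2 sends each 3-simplex σ to the alternating sum Σ_i (−1)^i (σ with its i-th vertex removed). For instance
  ∂[1,2,3,4] = [2,3,4] − [1,3,4] + [1,2,4] − [1,2,3],
  ∂[0,1,2,3] = [1,2,3] − [0,2,3] + [0,1,3] − [0,1,2].
As a 10×5 matrix over Z this has rank 4, with invariant factors (1,1,1,1).

Computing H_k = (kernel of ∂_k) / (image of ∂_{k+1}):

  H_0: rank C_0 − rank ∂_1 = 5 − 4 = 1, and the invariant factors of ∂_1 are all 1, so H_0 ≅ Z.
  H_1: rank ker ∂_1 − rank ∂_2 = (10 − 4) − 6 = 0, and the invariant factors of ∂_2 are all 1, so H_1 ≅ 0.
  H_2: rank ker ∂_2 − rank ∂_3 = (10 − 6) − 4 = 0, and the invariant factors of ∂_3 are all 1, so H_2 ≅ 0.
  H_3: rank ker ∂_3 − rank ∂_4 = (5 − 4) − 0 = 1, and there is no ∂_4, so H_3 ≅ Z.

As a check, the Euler characteristic is 5 − 10 + 10 − 5 = 0, which agrees with 1 − 0 + 0 − 1 = 0.

Hence the Betti numbers are b_0 = 1, b_1 = 0, b_2 = 0, b_3 = 1.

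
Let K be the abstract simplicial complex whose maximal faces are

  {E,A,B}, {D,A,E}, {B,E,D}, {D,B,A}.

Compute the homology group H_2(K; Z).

Order the vertices as A < B < D < E. Listing each simplex with vertices in this order, K has dimension 2 with simplices:

  0-simplices (4): A, B, D, E
  1-simplices (6): AB, AD, AE, BD, BE, DE
  2-simplices (4): ABD, ABE, ADE, BDE

Hence C_0 ≅ Z^4, C_1 ≅ Z^6, C_2 ≅ Z^4.

The boundary map ∂_1: C_1 → C_0 maps an edge to its endpoints' difference, ∂[p,q] = q − p. For instance
  ∂AD = D − A.
The 4×6 boundary matrix has rank 3 and Smith normal form diag(1,1,1).

Boundary ∂_2: C_2 → C_1 acts by ∂[p,q,r] = [q,r] − [p,r] + [p,q]. For instance
  ∂ADE = DE − AE + AD,
  ∂ABE = BE − AE + AB.
This gives a 6×4 integer matrix of rank 3; reducing to Smith normal form yields diagonal entries (1,1,1).

Reading off H_k = ker ∂_k / im ∂_{k+1}:

  H_2: rank ker ∂_2 − rank ∂_3 = (4 − 3) − 0 = 1, and there is no ∂_3, so H_2 ≅ Z.

(K is a triangulation of the 2-sphere S^2.)

H_2 ≅ Z.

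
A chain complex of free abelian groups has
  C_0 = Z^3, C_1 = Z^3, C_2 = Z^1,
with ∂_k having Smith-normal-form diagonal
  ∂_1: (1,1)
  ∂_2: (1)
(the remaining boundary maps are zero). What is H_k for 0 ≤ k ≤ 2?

H_0 ≅ Z,  H_1 = 0,  H_2 = 0.

H_0: b_0 = 3 − 0 − 2 = 1; torsion from ∂_1 factors > 1: none. So H_0 ≅ Z.
H_1: b_1 = 3 − 2 − 1 = 0; torsion from ∂_2 factors > 1: none. So H_1 ≅ 0.
H_2: b_2 = 1 − 1 − 0 = 0; torsion from ∂_3 factors > 1: none. So H_2 ≅ 0.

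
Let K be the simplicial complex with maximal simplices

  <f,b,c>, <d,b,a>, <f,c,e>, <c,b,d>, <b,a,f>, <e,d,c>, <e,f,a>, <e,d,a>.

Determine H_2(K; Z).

H_2 ≅ Z.

Fix the vertex order a < b < c < d < e < f and write every simplex with vertices in increasing order. Then dim K = 2 and the simplices of K are:

  0-simplices (6): a, b, c, d, e, f
  1-simplices (12): ab, ad, ae, af, bc, bd, bf, cd, ce, cf, de, ef
  2-simplices (8): abd, abf, ade, aef, bcd, bcf, cde, cef

so the chain groups are C_0 ≅ Z^6, C_1 ≅ Z^12, C_2 ≅ Z^8.

∂_1: C_1 → C_0 maps an edge to its endpoints' difference, ∂[p,q] = q − p.
The 6×12 boundary matrix has rank 5 and Smith normal form diag(1,1,1,1,1).

∂_2: C_2 → C_1 acts by ∂[p,q,r] = [q,r] − [p,r] + [p,q]. For instance
  ∂abd = bd − ad + ab,
  ∂ade = de − ae + ad.
This gives a 12×8 integer matrix of rank 7; reducing to Smith normal form yields diagonal entries (1,1,1,1,1,1,1).

Reading off H_k = ker ∂_k / im ∂_{k+1}:

  H_2: rank ker ∂_2 − rank ∂_3 = (8 − 7) − 0 = 1, and there is no ∂_3, so H_2 = Z.

(K is a triangulation of the 2-sphere S^2.)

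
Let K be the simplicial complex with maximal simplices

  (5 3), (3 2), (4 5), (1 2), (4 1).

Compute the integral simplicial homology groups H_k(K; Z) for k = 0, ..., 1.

K has 5 vertices, 5 edges.
rank ∂_0 = 0, rank ∂_1 = 4 ⇒ b_0 = 5 − 0 − 4 = 1; all invariant factors of ∂_1 are 1 so no torsion. So H_0 ≅ Z.
rank ∂_1 = 4, rank ∂_2 = 0 ⇒ b_1 = 5 − 4 − 0 = 1. So H_1 ≅ Z.

H_0 ≅ Z,  H_1 ≅ Z.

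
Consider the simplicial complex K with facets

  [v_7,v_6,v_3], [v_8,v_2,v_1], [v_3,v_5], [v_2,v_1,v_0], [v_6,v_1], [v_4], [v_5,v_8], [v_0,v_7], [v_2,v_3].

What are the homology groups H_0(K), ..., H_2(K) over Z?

Fix the vertex order v_0 < v_1 < v_2 < v_3 < v_4 < v_5 < v_6 < v_7 < v_8 and write every simplex with vertices in increasing order. Then dim K = 2 and the simplices of K are:

  0-simplices (9): [v_0], [v_1], [v_2], [v_3], [v_4], [v_5], [v_6], [v_7], [v_8]
  1-simplices (13): [v_0,v_1], [v_0,v_2], [v_0,v_7], [v_1,v_2], [v_1,v_6], [v_1,v_8], [v_2,v_3], [v_2,v_8], [v_3,v_5], [v_3,v_6], [v_3,v_7], [v_5,v_8], [v_6,v_7]
  2-simplices (3): [v_0,v_1,v_2], [v_1,v_2,v_8], [v_3,v_6,v_7]

Hence C_0 ≅ Z^9, C_1 ≅ Z^13, C_2 ≅ Z^3.

∂_1: C_1 → C_0 sends each edge [p,q] (with p < q) to q − p. For instance
  ∂[v_2,v_8] = [v_8] − [v_2].
The 9×13 boundary matrix has rank 7 and Smith normal form diag(1,1,1,1,1,1,1).

Boundary ∂_2: C_2 → C_1 maps a triangle to the signed sum of its edges. For instance
  ∂[v_1,v_2,v_8] = [v_2,v_8] − [v_1,v_8] + [v_1,v_2],
  ∂[v_0,v_1,v_2] = [v_1,v_2] − [v_0,v_2] + [v_0,v_1].
As a 13×3 matrix over Z this has rank 3, with invariant factors (1,1,1).

Now H_k = ker ∂_k / im ∂_{k+1}, so:

  H_0: rank C_0 − rank ∂_1 = 9 − 7 = 2, and the invariant factors of ∂_1 are all 1, so H_0 = Z^2.
  H_1: rank ker ∂_1 − rank ∂_2 = (13 − 7) − 3 = 3, and the invariant factors of ∂_2 are all 1, so H_1 = Z^3.
  H_2: rank ker ∂_2 − rank ∂_3 = (3 − 3) − 0 = 0, and there is no ∂_3, so H_2 = 0.

H_0 ≅ Z^2,  H_1 ≅ Z^3,  H_2 = 0.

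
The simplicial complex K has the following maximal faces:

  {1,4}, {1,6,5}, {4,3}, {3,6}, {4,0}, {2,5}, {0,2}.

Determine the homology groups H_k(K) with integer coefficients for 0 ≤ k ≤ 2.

H_0 = Z,  H_1 = Z^2,  H_2 = 0.

Order the vertices as 0 < 1 < 2 < 3 < 4 < 5 < 6. Listing each simplex with vertices in this order, K has dimension 2 with simplices:

  0-simplices (7): [0], [1], [2], [3], [4], [5], [6]
  1-simplices (9): [0,2], [0,4], [1,4], [1,5], [1,6], [2,5], [3,4], [3,6], [5,6]
  2-simplices (1): [1,5,6]

giving chain groups C_0 ≅ Z^7, C_1 ≅ Z^9, C_2 ≅ Z^1.

∂_1: C_1 → C_0 maps an edge to its endpoints' difference, ∂[p,q] = q − p. For instance
  ∂[1,4] = [4] − [1].
The 7×9 boundary matrix has rank 6 and Smith normal form diag(1,1,1,1,1,1).

Boundary ∂_2: C_2 → C_1 sends each 2-simplex [p,q,r] to [q,r] − [p,r] + [p,q]. For instance
  ∂[1,5,6] = [5,6] − [1,6] + [1,5].
This gives a 9×1 integer matrix of rank 1; reducing to Smith normal form yields diagonal entries (1).

Computing H_k = (kernel of ∂_k) / (image of ∂_{k+1}):

  H_0: rank C_0 − rank ∂_1 = 7 − 6 = 1, and the invariant factors of ∂_1 are all 1, so H_0 ≅ Z.
  H_1: rank ker ∂_1 − rank ∂_2 = (9 − 6) − 1 = 2, and the invariant factors of ∂_2 are all 1, so H_1 ≅ Z^2.
  H_2: rank ker ∂_2 − rank ∂_3 = (1 − 1) − 0 = 0, and there is no ∂_3, so H_2 ≅ 0.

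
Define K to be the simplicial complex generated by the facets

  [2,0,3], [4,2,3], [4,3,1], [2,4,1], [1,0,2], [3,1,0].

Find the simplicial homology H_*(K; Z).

H_0 = Z,  H_1 = 0,  H_2 = Z.

Fix the vertex order 0 < 1 < 2 < 3 < 4 and write every simplex with vertices in increasing order. Then dim K = 2 and the simplices of K are:

  0-simplices (5): [0], [1], [2], [3], [4]
  1-simplices (9): [0,1], [0,2], [0,3], [1,2], [1,3], [1,4], [2,3], [2,4], [3,4]
  2-simplices (6): [0,1,2], [0,1,3], [0,2,3], [1,2,4], [1,3,4], [2,3,4]

Hence C_0 ≅ Z^5, C_1 ≅ Z^9, C_2 ≅ Z^6.

Boundary ∂_1: C_1 → C_0 is given by ∂[p,q] = [q] − [p]. For instance
  ∂[0,3] = [3] − [0].
As a 5×9 matrix over Z this has rank 4, with invariant factors (1,1,1,1).

∂_2: C_2 → C_1 sends each 2-simplex [p,q,r] to [q,r] − [p,r] + [p,q]. For instance
  ∂[2,3,4] = [3,4] − [2,4] + [2,3],
  ∂[1,2,4] = [2,4] − [1,4] + [1,2].
This gives a 9×6 integer matrix of rank 5; reducing to Smith normal form yields diagonal entries (1,1,1,1,1).

Reading off H_k = ker ∂_k / im ∂_{k+1}:

  H_0: rank C_0 − rank ∂_1 = 5 − 4 = 1, and the invariant factors of ∂_1 are all 1, so H_0 ≅ Z.
  H_1: rank ker ∂_1 − rank ∂_2 = (9 − 4) − 5 = 0, and the invariant factors of ∂_2 are all 1, so H_1 ≅ 0.
  H_2: rank ker ∂_2 − rank ∂_3 = (6 − 5) − 0 = 1, and there is no ∂_3, so H_2 ≅ Z.

(K is a triangulation of the 2-sphere S^2.)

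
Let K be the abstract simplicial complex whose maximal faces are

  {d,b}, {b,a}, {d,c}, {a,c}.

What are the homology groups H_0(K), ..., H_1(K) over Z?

We work with the vertex ordering a < b < c < d. The simplices of K, each written with vertices in increasing order, are:

  0-simplices (4): a, b, c, d
  1-simplices (4): ab, ac, bd, cd

giving chain groups C_0 ≅ Z^4, C_1 ≅ Z^4.

The boundary map ∂_1: C_1 → C_0 sends each edge [p,q] (with p < q) to q − p.
This gives a 4×4 integer matrix of rank 3; reducing to Smith normal form yields diagonal entries (1,1,1).

Computing H_k = (kernel of ∂_k) / (image of ∂_{k+1}):

  H_0: rank C_0 − rank ∂_1 = 4 − 3 = 1, and the invariant factors of ∂_1 are all 1, so H_0 ≅ Z.
  H_1: rank ker ∂_1 − rank ∂_2 = (4 − 3) − 0 = 1, and there is no ∂_2, so H_1 ≅ Z.

H_0 = Z,  H_1 = Z.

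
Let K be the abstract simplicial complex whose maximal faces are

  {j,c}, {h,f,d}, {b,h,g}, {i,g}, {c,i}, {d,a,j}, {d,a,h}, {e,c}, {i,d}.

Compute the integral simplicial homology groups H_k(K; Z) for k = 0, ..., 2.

Take the total order a < b < c < d < e < f < g < h < i < j on the vertex set. Then K (dimension 2) consists of the simplices:

  0-simplices (10): a, b, c, d, e, f, g, h, i, j
  1-simplices (15): ad, ah, aj, bg, bh, ce, ci, cj, df, dh, di, dj, fh, gh, gi
  2-simplices (4): adh, adj, bgh, dfh

so the chain groups are C_0 ≅ Z^10, C_1 ≅ Z^15, C_2 ≅ Z^4.

∂_1: C_1 → C_0 is given by ∂[p,q] = [q] − [p].
The resulting 10×15 matrix has rank 9, and its Smith normal form has invariant factors (1,1,1,1,1,1,1,1,1).

∂_2: C_2 → C_1 sends each 2-simplex [p,q,r] to [q,r] − [p,r] + [p,q]. For instance
  ∂adh = dh − ah + ad,
  ∂dfh = fh − dh + df.
The 15×4 boundary matrix has rank 4 and Smith normal form diag(1,1,1,1).

Computing H_k = (kernel of ∂_k) / (image of ∂_{k+1}):

  H_0: rank C_0 − rank ∂_1 = 10 − 9 = 1, and the invariant factors of ∂_1 are all 1, so H_0 = Z.
  H_1: rank ker ∂_1 − rank ∂_2 = (15 − 9) − 4 = 2, and the invariant factors of ∂_2 are all 1, so H_1 = Z^2.
  H_2: rank ker ∂_2 − rank ∂_3 = (4 − 4) − 0 = 0, and there is no ∂_3, so H_2 = 0.

H_0 = Z,  H_1 = Z^2,  H_2 = 0.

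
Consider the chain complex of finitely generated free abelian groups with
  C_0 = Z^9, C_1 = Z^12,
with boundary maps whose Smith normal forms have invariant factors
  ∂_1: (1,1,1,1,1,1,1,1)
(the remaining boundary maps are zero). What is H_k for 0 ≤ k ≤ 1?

H_0: b_0 = 9 − 0 − 8 = 1; torsion from ∂_1 factors > 1: none. So H_0 = Z.
H_1: b_1 = 12 − 8 − 0 = 4; torsion from ∂_2 factors > 1: none. So H_1 = Z^4.

H_0 = Z,  H_1 = Z^4.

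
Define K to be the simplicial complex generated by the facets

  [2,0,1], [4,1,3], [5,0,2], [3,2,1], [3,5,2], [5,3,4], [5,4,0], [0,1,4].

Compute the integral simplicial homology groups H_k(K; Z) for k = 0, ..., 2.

Order the vertices as 0 < 1 < 2 < 3 < 4 < 5. Listing each simplex with vertices in this order, K has dimension 2 with simplices:

  0-simplices (6): [0], [1], [2], [3], [4], [5]
  1-simplices (12): [0,1], [0,2], [0,4], [0,5], [1,2], [1,3], [1,4], [2,3], [2,5], [3,4], [3,5], [4,5]
  2-simplices (8): [0,1,2], [0,1,4], [0,2,5], [0,4,5], [1,2,3], [1,3,4], [2,3,5], [3,4,5]

Hence C_0 ≅ Z^6, C_1 ≅ Z^12, C_2 ≅ Z^8.

The boundary map ∂_1: C_1 → C_0 is given by ∂[p,q] = [q] − [p].
The 6×12 boundary matrix has rank 5 and Smith normal form diag(1,1,1,1,1).

Boundary ∂_2: C_2 → C_1 maps a triangle to the signed sum of its edges. For instance
  ∂[3,4,5] = [4,5] − [3,5] + [3,4],
  ∂[0,2,5] = [2,5] − [0,5] + [0,2].
The 12×8 boundary matrix has rank 7 and Smith normal form diag(1,1,1,1,1,1,1).

Reading off H_k = ker ∂_k / im ∂_{k+1}:

  H_0: rank C_0 − rank ∂_1 = 6 − 5 = 1, and the invariant factors of ∂_1 are all 1, so H_0 ≅ Z.
  H_1: rank ker ∂_1 − rank ∂_2 = (12 − 5) − 7 = 0, and the invariant factors of ∂_2 are all 1, so H_1 ≅ 0.
  H_2: rank ker ∂_2 − rank ∂_3 = (8 − 7) − 0 = 1, and there is no ∂_3, so H_2 ≅ Z.

As a check, the Euler characteristic is 6 − 12 + 8 = 2, which agrees with 1 − 0 + 1 = 2.
(K is a triangulation of the 2-sphere S^2.)

H_0 = Z,  H_1 = 0,  H_2 = Z.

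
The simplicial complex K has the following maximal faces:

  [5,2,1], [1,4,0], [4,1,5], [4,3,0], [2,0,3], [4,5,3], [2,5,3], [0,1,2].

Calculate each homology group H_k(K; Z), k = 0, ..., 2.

We work with the vertex ordering 0 < 1 < 2 < 3 < 4 < 5. The simplices of K, each written with vertices in increasing order, are:

  0-simplices (6): [0], [1], [2], [3], [4], [5]
  1-simplices (12): [0,1], [0,2], [0,3], [0,4], [1,2], [1,4], [1,5], [2,3], [2,5], [3,4], [3,5], [4,5]
  2-simplices (8): [0,1,2], [0,1,4], [0,2,3], [0,3,4], [1,2,5], [1,4,5], [2,3,5], [3,4,5]

so the chain groups are C_0 ≅ Z^6, C_1 ≅ Z^12, C_2 ≅ Z^8.

Boundary ∂_1: C_1 → C_0 maps an edge to its endpoints' difference, ∂[p,q] = q − p. For instance
  ∂[2,5] = [5] − [2].
The resulting 6×12 matrix has rank 5, and its Smith normal form has invariant factors (1,1,1,1,1).

∂_2: C_2 → C_1 maps a triangle to the signed sum of its edges. For instance
  ∂[0,1,2] = [1,2] − [0,2] + [0,1],
  ∂[2,3,5] = [3,5] − [2,5] + [2,3].
The resulting 12×8 matrix has rank 7, and its Smith normal form has invariant factors (1,1,1,1,1,1,1).

Reading off H_k = ker ∂_k / im ∂_{k+1}:

  H_0: rank C_0 − rank ∂_1 = 6 − 5 = 1, and the invariant factors of ∂_1 are all 1, so H_0 ≅ Z.
  H_1: rank ker ∂_1 − rank ∂_2 = (12 − 5) − 7 = 0, and the invariant factors of ∂_2 are all 1, so H_1 ≅ 0.
  H_2: rank ker ∂_2 − rank ∂_3 = (8 − 7) − 0 = 1, and there is no ∂_3, so H_2 ≅ Z.

H_0 = Z,  H_1 = 0,  H_2 = Z.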